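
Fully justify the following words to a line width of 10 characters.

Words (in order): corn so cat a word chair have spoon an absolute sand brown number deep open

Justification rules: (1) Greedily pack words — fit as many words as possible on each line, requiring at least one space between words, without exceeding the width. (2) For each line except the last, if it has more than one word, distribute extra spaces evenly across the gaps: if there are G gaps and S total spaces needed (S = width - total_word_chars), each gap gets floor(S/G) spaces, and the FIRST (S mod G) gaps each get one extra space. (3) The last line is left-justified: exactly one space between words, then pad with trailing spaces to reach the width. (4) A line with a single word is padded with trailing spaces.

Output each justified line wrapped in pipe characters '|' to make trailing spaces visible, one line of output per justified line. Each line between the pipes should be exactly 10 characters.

Line 1: ['corn', 'so'] (min_width=7, slack=3)
Line 2: ['cat', 'a', 'word'] (min_width=10, slack=0)
Line 3: ['chair', 'have'] (min_width=10, slack=0)
Line 4: ['spoon', 'an'] (min_width=8, slack=2)
Line 5: ['absolute'] (min_width=8, slack=2)
Line 6: ['sand', 'brown'] (min_width=10, slack=0)
Line 7: ['number'] (min_width=6, slack=4)
Line 8: ['deep', 'open'] (min_width=9, slack=1)

Answer: |corn    so|
|cat a word|
|chair have|
|spoon   an|
|absolute  |
|sand brown|
|number    |
|deep open |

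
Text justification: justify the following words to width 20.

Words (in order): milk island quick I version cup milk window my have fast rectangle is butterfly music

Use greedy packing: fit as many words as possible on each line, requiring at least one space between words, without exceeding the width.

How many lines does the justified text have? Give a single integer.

Line 1: ['milk', 'island', 'quick', 'I'] (min_width=19, slack=1)
Line 2: ['version', 'cup', 'milk'] (min_width=16, slack=4)
Line 3: ['window', 'my', 'have', 'fast'] (min_width=19, slack=1)
Line 4: ['rectangle', 'is'] (min_width=12, slack=8)
Line 5: ['butterfly', 'music'] (min_width=15, slack=5)
Total lines: 5

Answer: 5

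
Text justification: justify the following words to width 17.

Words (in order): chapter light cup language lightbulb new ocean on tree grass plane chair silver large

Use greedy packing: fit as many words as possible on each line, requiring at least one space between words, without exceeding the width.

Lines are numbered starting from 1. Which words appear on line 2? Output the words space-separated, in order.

Line 1: ['chapter', 'light', 'cup'] (min_width=17, slack=0)
Line 2: ['language'] (min_width=8, slack=9)
Line 3: ['lightbulb', 'new'] (min_width=13, slack=4)
Line 4: ['ocean', 'on', 'tree'] (min_width=13, slack=4)
Line 5: ['grass', 'plane', 'chair'] (min_width=17, slack=0)
Line 6: ['silver', 'large'] (min_width=12, slack=5)

Answer: language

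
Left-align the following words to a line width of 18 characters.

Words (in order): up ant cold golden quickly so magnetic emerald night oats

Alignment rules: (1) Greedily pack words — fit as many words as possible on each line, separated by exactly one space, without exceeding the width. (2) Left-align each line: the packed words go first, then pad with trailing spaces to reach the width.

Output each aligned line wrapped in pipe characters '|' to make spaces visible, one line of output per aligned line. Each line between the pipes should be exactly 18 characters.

Answer: |up ant cold golden|
|quickly so        |
|magnetic emerald  |
|night oats        |

Derivation:
Line 1: ['up', 'ant', 'cold', 'golden'] (min_width=18, slack=0)
Line 2: ['quickly', 'so'] (min_width=10, slack=8)
Line 3: ['magnetic', 'emerald'] (min_width=16, slack=2)
Line 4: ['night', 'oats'] (min_width=10, slack=8)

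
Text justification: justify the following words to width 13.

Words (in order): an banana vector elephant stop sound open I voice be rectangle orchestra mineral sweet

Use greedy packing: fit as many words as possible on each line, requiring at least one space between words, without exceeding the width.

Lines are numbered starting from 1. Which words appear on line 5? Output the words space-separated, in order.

Answer: voice be

Derivation:
Line 1: ['an', 'banana'] (min_width=9, slack=4)
Line 2: ['vector'] (min_width=6, slack=7)
Line 3: ['elephant', 'stop'] (min_width=13, slack=0)
Line 4: ['sound', 'open', 'I'] (min_width=12, slack=1)
Line 5: ['voice', 'be'] (min_width=8, slack=5)
Line 6: ['rectangle'] (min_width=9, slack=4)
Line 7: ['orchestra'] (min_width=9, slack=4)
Line 8: ['mineral', 'sweet'] (min_width=13, slack=0)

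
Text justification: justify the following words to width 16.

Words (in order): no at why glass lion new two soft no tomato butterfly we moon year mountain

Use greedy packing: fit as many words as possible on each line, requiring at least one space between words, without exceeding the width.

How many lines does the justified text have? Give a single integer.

Line 1: ['no', 'at', 'why', 'glass'] (min_width=15, slack=1)
Line 2: ['lion', 'new', 'two'] (min_width=12, slack=4)
Line 3: ['soft', 'no', 'tomato'] (min_width=14, slack=2)
Line 4: ['butterfly', 'we'] (min_width=12, slack=4)
Line 5: ['moon', 'year'] (min_width=9, slack=7)
Line 6: ['mountain'] (min_width=8, slack=8)
Total lines: 6

Answer: 6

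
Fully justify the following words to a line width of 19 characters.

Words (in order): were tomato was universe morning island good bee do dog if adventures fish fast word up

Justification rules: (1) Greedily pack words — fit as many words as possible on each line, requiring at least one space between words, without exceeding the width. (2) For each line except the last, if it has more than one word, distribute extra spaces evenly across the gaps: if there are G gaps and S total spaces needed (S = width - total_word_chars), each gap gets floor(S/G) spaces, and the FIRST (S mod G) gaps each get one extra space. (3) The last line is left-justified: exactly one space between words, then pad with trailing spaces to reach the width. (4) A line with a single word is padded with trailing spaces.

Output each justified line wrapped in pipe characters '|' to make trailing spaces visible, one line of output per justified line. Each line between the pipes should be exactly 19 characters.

Line 1: ['were', 'tomato', 'was'] (min_width=15, slack=4)
Line 2: ['universe', 'morning'] (min_width=16, slack=3)
Line 3: ['island', 'good', 'bee', 'do'] (min_width=18, slack=1)
Line 4: ['dog', 'if', 'adventures'] (min_width=17, slack=2)
Line 5: ['fish', 'fast', 'word', 'up'] (min_width=17, slack=2)

Answer: |were   tomato   was|
|universe    morning|
|island  good bee do|
|dog  if  adventures|
|fish fast word up  |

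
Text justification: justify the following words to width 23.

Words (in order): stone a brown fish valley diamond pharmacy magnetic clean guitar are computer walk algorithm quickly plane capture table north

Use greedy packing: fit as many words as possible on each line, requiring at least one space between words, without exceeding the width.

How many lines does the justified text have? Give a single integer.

Answer: 6

Derivation:
Line 1: ['stone', 'a', 'brown', 'fish'] (min_width=18, slack=5)
Line 2: ['valley', 'diamond', 'pharmacy'] (min_width=23, slack=0)
Line 3: ['magnetic', 'clean', 'guitar'] (min_width=21, slack=2)
Line 4: ['are', 'computer', 'walk'] (min_width=17, slack=6)
Line 5: ['algorithm', 'quickly', 'plane'] (min_width=23, slack=0)
Line 6: ['capture', 'table', 'north'] (min_width=19, slack=4)
Total lines: 6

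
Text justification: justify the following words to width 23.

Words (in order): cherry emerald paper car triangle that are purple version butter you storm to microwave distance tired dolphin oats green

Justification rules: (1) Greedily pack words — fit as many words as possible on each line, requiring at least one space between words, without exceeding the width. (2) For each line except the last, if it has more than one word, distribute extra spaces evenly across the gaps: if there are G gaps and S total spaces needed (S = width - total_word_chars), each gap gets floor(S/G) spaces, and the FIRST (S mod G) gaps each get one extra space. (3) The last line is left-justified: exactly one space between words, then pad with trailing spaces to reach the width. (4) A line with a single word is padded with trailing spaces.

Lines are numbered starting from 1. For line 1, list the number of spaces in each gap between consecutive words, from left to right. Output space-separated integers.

Answer: 3 2

Derivation:
Line 1: ['cherry', 'emerald', 'paper'] (min_width=20, slack=3)
Line 2: ['car', 'triangle', 'that', 'are'] (min_width=21, slack=2)
Line 3: ['purple', 'version', 'butter'] (min_width=21, slack=2)
Line 4: ['you', 'storm', 'to', 'microwave'] (min_width=22, slack=1)
Line 5: ['distance', 'tired', 'dolphin'] (min_width=22, slack=1)
Line 6: ['oats', 'green'] (min_width=10, slack=13)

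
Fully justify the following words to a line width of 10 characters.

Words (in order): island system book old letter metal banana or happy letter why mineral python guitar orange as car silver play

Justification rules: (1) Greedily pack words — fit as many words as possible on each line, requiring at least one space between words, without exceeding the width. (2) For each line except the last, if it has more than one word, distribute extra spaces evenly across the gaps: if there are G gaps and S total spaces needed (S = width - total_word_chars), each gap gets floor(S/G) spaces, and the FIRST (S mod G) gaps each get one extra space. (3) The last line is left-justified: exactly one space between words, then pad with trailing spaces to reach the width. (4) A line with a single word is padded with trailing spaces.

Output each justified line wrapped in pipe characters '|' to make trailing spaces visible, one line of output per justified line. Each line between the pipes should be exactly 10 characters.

Answer: |island    |
|system    |
|book   old|
|letter    |
|metal     |
|banana  or|
|happy     |
|letter why|
|mineral   |
|python    |
|guitar    |
|orange  as|
|car silver|
|play      |

Derivation:
Line 1: ['island'] (min_width=6, slack=4)
Line 2: ['system'] (min_width=6, slack=4)
Line 3: ['book', 'old'] (min_width=8, slack=2)
Line 4: ['letter'] (min_width=6, slack=4)
Line 5: ['metal'] (min_width=5, slack=5)
Line 6: ['banana', 'or'] (min_width=9, slack=1)
Line 7: ['happy'] (min_width=5, slack=5)
Line 8: ['letter', 'why'] (min_width=10, slack=0)
Line 9: ['mineral'] (min_width=7, slack=3)
Line 10: ['python'] (min_width=6, slack=4)
Line 11: ['guitar'] (min_width=6, slack=4)
Line 12: ['orange', 'as'] (min_width=9, slack=1)
Line 13: ['car', 'silver'] (min_width=10, slack=0)
Line 14: ['play'] (min_width=4, slack=6)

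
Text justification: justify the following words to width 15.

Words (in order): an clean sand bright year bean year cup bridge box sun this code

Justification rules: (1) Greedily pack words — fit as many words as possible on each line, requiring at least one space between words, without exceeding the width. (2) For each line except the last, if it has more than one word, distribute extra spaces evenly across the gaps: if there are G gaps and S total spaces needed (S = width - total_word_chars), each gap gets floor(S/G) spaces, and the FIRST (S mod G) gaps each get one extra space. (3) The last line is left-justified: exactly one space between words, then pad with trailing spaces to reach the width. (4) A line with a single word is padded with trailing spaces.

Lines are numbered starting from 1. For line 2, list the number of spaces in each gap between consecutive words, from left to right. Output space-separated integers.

Line 1: ['an', 'clean', 'sand'] (min_width=13, slack=2)
Line 2: ['bright', 'year'] (min_width=11, slack=4)
Line 3: ['bean', 'year', 'cup'] (min_width=13, slack=2)
Line 4: ['bridge', 'box', 'sun'] (min_width=14, slack=1)
Line 5: ['this', 'code'] (min_width=9, slack=6)

Answer: 5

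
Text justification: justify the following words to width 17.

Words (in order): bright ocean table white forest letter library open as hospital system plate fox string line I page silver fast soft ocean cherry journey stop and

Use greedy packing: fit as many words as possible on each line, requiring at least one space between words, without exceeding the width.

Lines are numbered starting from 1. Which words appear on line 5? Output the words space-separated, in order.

Line 1: ['bright', 'ocean'] (min_width=12, slack=5)
Line 2: ['table', 'white'] (min_width=11, slack=6)
Line 3: ['forest', 'letter'] (min_width=13, slack=4)
Line 4: ['library', 'open', 'as'] (min_width=15, slack=2)
Line 5: ['hospital', 'system'] (min_width=15, slack=2)
Line 6: ['plate', 'fox', 'string'] (min_width=16, slack=1)
Line 7: ['line', 'I', 'page'] (min_width=11, slack=6)
Line 8: ['silver', 'fast', 'soft'] (min_width=16, slack=1)
Line 9: ['ocean', 'cherry'] (min_width=12, slack=5)
Line 10: ['journey', 'stop', 'and'] (min_width=16, slack=1)

Answer: hospital system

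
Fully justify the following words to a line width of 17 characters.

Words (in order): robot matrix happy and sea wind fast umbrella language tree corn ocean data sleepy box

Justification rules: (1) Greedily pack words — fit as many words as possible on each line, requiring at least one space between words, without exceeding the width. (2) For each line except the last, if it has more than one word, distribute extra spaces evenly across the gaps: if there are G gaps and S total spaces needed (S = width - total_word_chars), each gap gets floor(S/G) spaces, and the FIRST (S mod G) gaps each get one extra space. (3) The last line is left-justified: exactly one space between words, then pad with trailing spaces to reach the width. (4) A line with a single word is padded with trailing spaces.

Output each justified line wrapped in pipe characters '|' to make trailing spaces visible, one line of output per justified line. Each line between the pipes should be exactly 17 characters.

Answer: |robot      matrix|
|happy   and   sea|
|wind         fast|
|umbrella language|
|tree  corn  ocean|
|data sleepy box  |

Derivation:
Line 1: ['robot', 'matrix'] (min_width=12, slack=5)
Line 2: ['happy', 'and', 'sea'] (min_width=13, slack=4)
Line 3: ['wind', 'fast'] (min_width=9, slack=8)
Line 4: ['umbrella', 'language'] (min_width=17, slack=0)
Line 5: ['tree', 'corn', 'ocean'] (min_width=15, slack=2)
Line 6: ['data', 'sleepy', 'box'] (min_width=15, slack=2)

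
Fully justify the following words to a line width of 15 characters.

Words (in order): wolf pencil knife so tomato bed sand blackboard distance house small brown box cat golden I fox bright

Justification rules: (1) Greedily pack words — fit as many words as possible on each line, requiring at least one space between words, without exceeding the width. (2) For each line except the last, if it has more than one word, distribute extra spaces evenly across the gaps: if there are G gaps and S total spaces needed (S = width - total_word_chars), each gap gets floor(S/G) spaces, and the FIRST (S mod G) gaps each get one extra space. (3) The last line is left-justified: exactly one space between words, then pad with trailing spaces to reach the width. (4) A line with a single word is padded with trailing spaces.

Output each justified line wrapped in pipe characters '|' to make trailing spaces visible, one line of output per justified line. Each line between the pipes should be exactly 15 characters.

Line 1: ['wolf', 'pencil'] (min_width=11, slack=4)
Line 2: ['knife', 'so', 'tomato'] (min_width=15, slack=0)
Line 3: ['bed', 'sand'] (min_width=8, slack=7)
Line 4: ['blackboard'] (min_width=10, slack=5)
Line 5: ['distance', 'house'] (min_width=14, slack=1)
Line 6: ['small', 'brown', 'box'] (min_width=15, slack=0)
Line 7: ['cat', 'golden', 'I'] (min_width=12, slack=3)
Line 8: ['fox', 'bright'] (min_width=10, slack=5)

Answer: |wolf     pencil|
|knife so tomato|
|bed        sand|
|blackboard     |
|distance  house|
|small brown box|
|cat   golden  I|
|fox bright     |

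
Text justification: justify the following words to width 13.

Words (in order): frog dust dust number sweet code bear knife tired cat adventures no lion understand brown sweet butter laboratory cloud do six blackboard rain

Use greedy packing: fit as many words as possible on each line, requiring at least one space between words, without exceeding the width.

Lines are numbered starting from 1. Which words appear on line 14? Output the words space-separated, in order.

Line 1: ['frog', 'dust'] (min_width=9, slack=4)
Line 2: ['dust', 'number'] (min_width=11, slack=2)
Line 3: ['sweet', 'code'] (min_width=10, slack=3)
Line 4: ['bear', 'knife'] (min_width=10, slack=3)
Line 5: ['tired', 'cat'] (min_width=9, slack=4)
Line 6: ['adventures', 'no'] (min_width=13, slack=0)
Line 7: ['lion'] (min_width=4, slack=9)
Line 8: ['understand'] (min_width=10, slack=3)
Line 9: ['brown', 'sweet'] (min_width=11, slack=2)
Line 10: ['butter'] (min_width=6, slack=7)
Line 11: ['laboratory'] (min_width=10, slack=3)
Line 12: ['cloud', 'do', 'six'] (min_width=12, slack=1)
Line 13: ['blackboard'] (min_width=10, slack=3)
Line 14: ['rain'] (min_width=4, slack=9)

Answer: rain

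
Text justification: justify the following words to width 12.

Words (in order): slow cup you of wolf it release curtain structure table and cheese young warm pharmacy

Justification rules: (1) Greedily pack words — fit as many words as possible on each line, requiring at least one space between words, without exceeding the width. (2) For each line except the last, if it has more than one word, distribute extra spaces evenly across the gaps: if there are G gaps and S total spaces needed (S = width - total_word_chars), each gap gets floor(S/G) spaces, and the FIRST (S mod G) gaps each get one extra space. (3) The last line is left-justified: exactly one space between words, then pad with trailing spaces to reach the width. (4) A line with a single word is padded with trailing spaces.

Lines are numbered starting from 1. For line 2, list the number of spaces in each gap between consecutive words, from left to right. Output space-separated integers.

Answer: 2 2

Derivation:
Line 1: ['slow', 'cup', 'you'] (min_width=12, slack=0)
Line 2: ['of', 'wolf', 'it'] (min_width=10, slack=2)
Line 3: ['release'] (min_width=7, slack=5)
Line 4: ['curtain'] (min_width=7, slack=5)
Line 5: ['structure'] (min_width=9, slack=3)
Line 6: ['table', 'and'] (min_width=9, slack=3)
Line 7: ['cheese', 'young'] (min_width=12, slack=0)
Line 8: ['warm'] (min_width=4, slack=8)
Line 9: ['pharmacy'] (min_width=8, slack=4)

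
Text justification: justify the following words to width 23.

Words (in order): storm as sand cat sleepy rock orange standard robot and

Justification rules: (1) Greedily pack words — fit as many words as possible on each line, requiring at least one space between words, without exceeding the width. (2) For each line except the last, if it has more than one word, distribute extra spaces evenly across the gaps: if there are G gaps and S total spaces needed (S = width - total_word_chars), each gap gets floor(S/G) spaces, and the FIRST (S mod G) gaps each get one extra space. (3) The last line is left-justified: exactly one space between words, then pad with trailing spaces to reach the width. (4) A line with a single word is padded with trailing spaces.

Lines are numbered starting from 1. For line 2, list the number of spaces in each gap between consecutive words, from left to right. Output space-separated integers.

Answer: 4 3

Derivation:
Line 1: ['storm', 'as', 'sand', 'cat'] (min_width=17, slack=6)
Line 2: ['sleepy', 'rock', 'orange'] (min_width=18, slack=5)
Line 3: ['standard', 'robot', 'and'] (min_width=18, slack=5)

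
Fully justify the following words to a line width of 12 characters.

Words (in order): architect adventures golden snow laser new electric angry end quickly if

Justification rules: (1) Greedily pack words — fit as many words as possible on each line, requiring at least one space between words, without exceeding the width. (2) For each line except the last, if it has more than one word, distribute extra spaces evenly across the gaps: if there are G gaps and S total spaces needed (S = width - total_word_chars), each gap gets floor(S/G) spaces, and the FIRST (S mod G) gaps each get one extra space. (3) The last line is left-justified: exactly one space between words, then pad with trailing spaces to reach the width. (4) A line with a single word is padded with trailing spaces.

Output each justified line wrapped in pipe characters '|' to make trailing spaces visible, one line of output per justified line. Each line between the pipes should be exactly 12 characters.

Line 1: ['architect'] (min_width=9, slack=3)
Line 2: ['adventures'] (min_width=10, slack=2)
Line 3: ['golden', 'snow'] (min_width=11, slack=1)
Line 4: ['laser', 'new'] (min_width=9, slack=3)
Line 5: ['electric'] (min_width=8, slack=4)
Line 6: ['angry', 'end'] (min_width=9, slack=3)
Line 7: ['quickly', 'if'] (min_width=10, slack=2)

Answer: |architect   |
|adventures  |
|golden  snow|
|laser    new|
|electric    |
|angry    end|
|quickly if  |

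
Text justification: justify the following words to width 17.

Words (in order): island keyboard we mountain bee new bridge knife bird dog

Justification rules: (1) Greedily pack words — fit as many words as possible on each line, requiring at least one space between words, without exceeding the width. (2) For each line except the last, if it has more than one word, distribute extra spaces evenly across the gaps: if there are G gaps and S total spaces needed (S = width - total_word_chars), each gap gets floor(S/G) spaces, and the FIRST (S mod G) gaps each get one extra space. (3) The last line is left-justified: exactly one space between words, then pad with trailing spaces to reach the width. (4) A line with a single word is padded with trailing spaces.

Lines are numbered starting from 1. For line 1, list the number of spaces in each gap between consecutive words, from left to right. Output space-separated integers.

Answer: 3

Derivation:
Line 1: ['island', 'keyboard'] (min_width=15, slack=2)
Line 2: ['we', 'mountain', 'bee'] (min_width=15, slack=2)
Line 3: ['new', 'bridge', 'knife'] (min_width=16, slack=1)
Line 4: ['bird', 'dog'] (min_width=8, slack=9)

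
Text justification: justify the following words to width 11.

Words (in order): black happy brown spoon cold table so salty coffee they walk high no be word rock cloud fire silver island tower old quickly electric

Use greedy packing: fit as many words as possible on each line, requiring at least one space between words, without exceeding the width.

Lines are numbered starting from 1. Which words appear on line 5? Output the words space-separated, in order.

Answer: coffee they

Derivation:
Line 1: ['black', 'happy'] (min_width=11, slack=0)
Line 2: ['brown', 'spoon'] (min_width=11, slack=0)
Line 3: ['cold', 'table'] (min_width=10, slack=1)
Line 4: ['so', 'salty'] (min_width=8, slack=3)
Line 5: ['coffee', 'they'] (min_width=11, slack=0)
Line 6: ['walk', 'high'] (min_width=9, slack=2)
Line 7: ['no', 'be', 'word'] (min_width=10, slack=1)
Line 8: ['rock', 'cloud'] (min_width=10, slack=1)
Line 9: ['fire', 'silver'] (min_width=11, slack=0)
Line 10: ['island'] (min_width=6, slack=5)
Line 11: ['tower', 'old'] (min_width=9, slack=2)
Line 12: ['quickly'] (min_width=7, slack=4)
Line 13: ['electric'] (min_width=8, slack=3)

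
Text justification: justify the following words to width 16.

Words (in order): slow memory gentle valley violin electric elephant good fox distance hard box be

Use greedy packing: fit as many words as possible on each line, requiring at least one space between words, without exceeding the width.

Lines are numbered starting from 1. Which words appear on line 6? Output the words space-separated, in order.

Line 1: ['slow', 'memory'] (min_width=11, slack=5)
Line 2: ['gentle', 'valley'] (min_width=13, slack=3)
Line 3: ['violin', 'electric'] (min_width=15, slack=1)
Line 4: ['elephant', 'good'] (min_width=13, slack=3)
Line 5: ['fox', 'distance'] (min_width=12, slack=4)
Line 6: ['hard', 'box', 'be'] (min_width=11, slack=5)

Answer: hard box be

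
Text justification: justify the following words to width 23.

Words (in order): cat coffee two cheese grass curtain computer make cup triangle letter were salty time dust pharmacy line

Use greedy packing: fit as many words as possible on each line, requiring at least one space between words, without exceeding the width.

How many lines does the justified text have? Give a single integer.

Line 1: ['cat', 'coffee', 'two', 'cheese'] (min_width=21, slack=2)
Line 2: ['grass', 'curtain', 'computer'] (min_width=22, slack=1)
Line 3: ['make', 'cup', 'triangle'] (min_width=17, slack=6)
Line 4: ['letter', 'were', 'salty', 'time'] (min_width=22, slack=1)
Line 5: ['dust', 'pharmacy', 'line'] (min_width=18, slack=5)
Total lines: 5

Answer: 5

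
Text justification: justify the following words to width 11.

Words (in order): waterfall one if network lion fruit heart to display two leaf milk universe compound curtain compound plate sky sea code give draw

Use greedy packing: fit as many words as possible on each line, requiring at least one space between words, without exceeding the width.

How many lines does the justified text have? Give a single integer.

Answer: 14

Derivation:
Line 1: ['waterfall'] (min_width=9, slack=2)
Line 2: ['one', 'if'] (min_width=6, slack=5)
Line 3: ['network'] (min_width=7, slack=4)
Line 4: ['lion', 'fruit'] (min_width=10, slack=1)
Line 5: ['heart', 'to'] (min_width=8, slack=3)
Line 6: ['display', 'two'] (min_width=11, slack=0)
Line 7: ['leaf', 'milk'] (min_width=9, slack=2)
Line 8: ['universe'] (min_width=8, slack=3)
Line 9: ['compound'] (min_width=8, slack=3)
Line 10: ['curtain'] (min_width=7, slack=4)
Line 11: ['compound'] (min_width=8, slack=3)
Line 12: ['plate', 'sky'] (min_width=9, slack=2)
Line 13: ['sea', 'code'] (min_width=8, slack=3)
Line 14: ['give', 'draw'] (min_width=9, slack=2)
Total lines: 14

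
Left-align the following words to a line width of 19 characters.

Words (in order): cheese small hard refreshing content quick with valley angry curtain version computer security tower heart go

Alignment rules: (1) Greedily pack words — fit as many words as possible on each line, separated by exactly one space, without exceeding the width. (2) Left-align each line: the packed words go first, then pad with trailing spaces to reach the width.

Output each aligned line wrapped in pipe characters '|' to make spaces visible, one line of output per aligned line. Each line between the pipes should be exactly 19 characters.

Answer: |cheese small hard  |
|refreshing content |
|quick with valley  |
|angry curtain      |
|version computer   |
|security tower     |
|heart go           |

Derivation:
Line 1: ['cheese', 'small', 'hard'] (min_width=17, slack=2)
Line 2: ['refreshing', 'content'] (min_width=18, slack=1)
Line 3: ['quick', 'with', 'valley'] (min_width=17, slack=2)
Line 4: ['angry', 'curtain'] (min_width=13, slack=6)
Line 5: ['version', 'computer'] (min_width=16, slack=3)
Line 6: ['security', 'tower'] (min_width=14, slack=5)
Line 7: ['heart', 'go'] (min_width=8, slack=11)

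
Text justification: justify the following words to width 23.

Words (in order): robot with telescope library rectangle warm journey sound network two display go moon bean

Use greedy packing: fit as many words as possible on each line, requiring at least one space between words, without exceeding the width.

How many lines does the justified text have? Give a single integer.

Line 1: ['robot', 'with', 'telescope'] (min_width=20, slack=3)
Line 2: ['library', 'rectangle', 'warm'] (min_width=22, slack=1)
Line 3: ['journey', 'sound', 'network'] (min_width=21, slack=2)
Line 4: ['two', 'display', 'go', 'moon'] (min_width=19, slack=4)
Line 5: ['bean'] (min_width=4, slack=19)
Total lines: 5

Answer: 5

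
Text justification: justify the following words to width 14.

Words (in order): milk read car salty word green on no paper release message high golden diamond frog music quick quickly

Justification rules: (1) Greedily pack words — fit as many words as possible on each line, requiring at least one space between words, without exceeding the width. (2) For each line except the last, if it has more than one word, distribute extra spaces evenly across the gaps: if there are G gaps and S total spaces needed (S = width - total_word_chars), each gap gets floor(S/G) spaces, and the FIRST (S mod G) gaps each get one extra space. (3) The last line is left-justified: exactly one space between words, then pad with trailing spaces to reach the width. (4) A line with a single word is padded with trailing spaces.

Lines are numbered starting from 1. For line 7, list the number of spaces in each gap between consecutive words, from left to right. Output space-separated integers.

Answer: 5

Derivation:
Line 1: ['milk', 'read', 'car'] (min_width=13, slack=1)
Line 2: ['salty', 'word'] (min_width=10, slack=4)
Line 3: ['green', 'on', 'no'] (min_width=11, slack=3)
Line 4: ['paper', 'release'] (min_width=13, slack=1)
Line 5: ['message', 'high'] (min_width=12, slack=2)
Line 6: ['golden', 'diamond'] (min_width=14, slack=0)
Line 7: ['frog', 'music'] (min_width=10, slack=4)
Line 8: ['quick', 'quickly'] (min_width=13, slack=1)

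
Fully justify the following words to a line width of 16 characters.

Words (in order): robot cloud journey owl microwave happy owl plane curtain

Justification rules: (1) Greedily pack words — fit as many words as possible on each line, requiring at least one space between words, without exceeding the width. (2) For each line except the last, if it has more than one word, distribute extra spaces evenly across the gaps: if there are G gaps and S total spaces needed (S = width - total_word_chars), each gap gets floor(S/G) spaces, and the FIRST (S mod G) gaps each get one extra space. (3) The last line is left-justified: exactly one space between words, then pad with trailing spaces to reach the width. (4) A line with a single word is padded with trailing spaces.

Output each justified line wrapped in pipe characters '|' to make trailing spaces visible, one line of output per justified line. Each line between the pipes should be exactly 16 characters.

Answer: |robot      cloud|
|journey      owl|
|microwave  happy|
|owl        plane|
|curtain         |

Derivation:
Line 1: ['robot', 'cloud'] (min_width=11, slack=5)
Line 2: ['journey', 'owl'] (min_width=11, slack=5)
Line 3: ['microwave', 'happy'] (min_width=15, slack=1)
Line 4: ['owl', 'plane'] (min_width=9, slack=7)
Line 5: ['curtain'] (min_width=7, slack=9)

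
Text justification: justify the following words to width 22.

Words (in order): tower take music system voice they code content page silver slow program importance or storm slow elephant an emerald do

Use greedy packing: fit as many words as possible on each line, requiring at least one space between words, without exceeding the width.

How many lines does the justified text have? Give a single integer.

Answer: 7

Derivation:
Line 1: ['tower', 'take', 'music'] (min_width=16, slack=6)
Line 2: ['system', 'voice', 'they', 'code'] (min_width=22, slack=0)
Line 3: ['content', 'page', 'silver'] (min_width=19, slack=3)
Line 4: ['slow', 'program'] (min_width=12, slack=10)
Line 5: ['importance', 'or', 'storm'] (min_width=19, slack=3)
Line 6: ['slow', 'elephant', 'an'] (min_width=16, slack=6)
Line 7: ['emerald', 'do'] (min_width=10, slack=12)
Total lines: 7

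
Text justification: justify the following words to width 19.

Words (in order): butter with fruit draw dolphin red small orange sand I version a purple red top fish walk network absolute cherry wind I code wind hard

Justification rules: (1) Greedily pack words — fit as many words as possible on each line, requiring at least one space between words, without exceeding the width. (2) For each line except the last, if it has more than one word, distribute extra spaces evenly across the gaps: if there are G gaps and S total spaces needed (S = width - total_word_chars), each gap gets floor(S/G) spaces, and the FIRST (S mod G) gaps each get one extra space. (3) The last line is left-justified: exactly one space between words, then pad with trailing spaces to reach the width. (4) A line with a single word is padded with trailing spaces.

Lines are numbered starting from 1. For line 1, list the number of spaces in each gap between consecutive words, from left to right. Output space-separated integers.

Line 1: ['butter', 'with', 'fruit'] (min_width=17, slack=2)
Line 2: ['draw', 'dolphin', 'red'] (min_width=16, slack=3)
Line 3: ['small', 'orange', 'sand', 'I'] (min_width=19, slack=0)
Line 4: ['version', 'a', 'purple'] (min_width=16, slack=3)
Line 5: ['red', 'top', 'fish', 'walk'] (min_width=17, slack=2)
Line 6: ['network', 'absolute'] (min_width=16, slack=3)
Line 7: ['cherry', 'wind', 'I', 'code'] (min_width=18, slack=1)
Line 8: ['wind', 'hard'] (min_width=9, slack=10)

Answer: 2 2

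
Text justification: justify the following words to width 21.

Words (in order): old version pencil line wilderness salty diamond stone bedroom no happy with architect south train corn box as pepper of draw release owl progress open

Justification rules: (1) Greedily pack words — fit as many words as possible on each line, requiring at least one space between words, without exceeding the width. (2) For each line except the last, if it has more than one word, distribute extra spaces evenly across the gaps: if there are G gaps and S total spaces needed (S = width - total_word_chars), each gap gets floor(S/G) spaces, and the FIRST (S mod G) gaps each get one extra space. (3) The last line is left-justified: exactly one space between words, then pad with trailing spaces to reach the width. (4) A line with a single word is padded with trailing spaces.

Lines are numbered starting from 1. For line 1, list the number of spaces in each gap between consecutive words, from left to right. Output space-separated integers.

Answer: 3 2

Derivation:
Line 1: ['old', 'version', 'pencil'] (min_width=18, slack=3)
Line 2: ['line', 'wilderness', 'salty'] (min_width=21, slack=0)
Line 3: ['diamond', 'stone', 'bedroom'] (min_width=21, slack=0)
Line 4: ['no', 'happy', 'with'] (min_width=13, slack=8)
Line 5: ['architect', 'south', 'train'] (min_width=21, slack=0)
Line 6: ['corn', 'box', 'as', 'pepper', 'of'] (min_width=21, slack=0)
Line 7: ['draw', 'release', 'owl'] (min_width=16, slack=5)
Line 8: ['progress', 'open'] (min_width=13, slack=8)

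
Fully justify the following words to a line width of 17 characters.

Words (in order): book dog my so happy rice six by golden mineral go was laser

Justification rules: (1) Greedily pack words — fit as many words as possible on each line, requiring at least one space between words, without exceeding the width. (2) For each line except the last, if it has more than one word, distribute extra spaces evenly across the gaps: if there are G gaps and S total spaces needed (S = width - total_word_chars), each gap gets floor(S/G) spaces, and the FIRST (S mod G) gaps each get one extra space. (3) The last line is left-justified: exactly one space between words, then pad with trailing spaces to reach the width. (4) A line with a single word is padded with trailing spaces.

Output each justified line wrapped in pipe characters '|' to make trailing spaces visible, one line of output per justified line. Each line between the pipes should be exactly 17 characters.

Line 1: ['book', 'dog', 'my', 'so'] (min_width=14, slack=3)
Line 2: ['happy', 'rice', 'six', 'by'] (min_width=17, slack=0)
Line 3: ['golden', 'mineral', 'go'] (min_width=17, slack=0)
Line 4: ['was', 'laser'] (min_width=9, slack=8)

Answer: |book  dog  my  so|
|happy rice six by|
|golden mineral go|
|was laser        |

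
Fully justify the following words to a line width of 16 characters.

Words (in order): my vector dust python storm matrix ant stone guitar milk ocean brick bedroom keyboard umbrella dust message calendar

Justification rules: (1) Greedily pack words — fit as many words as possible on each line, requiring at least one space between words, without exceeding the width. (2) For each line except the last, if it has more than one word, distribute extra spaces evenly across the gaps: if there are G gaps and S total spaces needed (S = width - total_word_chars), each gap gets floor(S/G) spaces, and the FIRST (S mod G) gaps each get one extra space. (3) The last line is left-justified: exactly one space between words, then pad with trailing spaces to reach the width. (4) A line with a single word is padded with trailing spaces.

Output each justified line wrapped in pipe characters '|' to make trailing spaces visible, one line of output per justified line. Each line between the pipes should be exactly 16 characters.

Line 1: ['my', 'vector', 'dust'] (min_width=14, slack=2)
Line 2: ['python', 'storm'] (min_width=12, slack=4)
Line 3: ['matrix', 'ant', 'stone'] (min_width=16, slack=0)
Line 4: ['guitar', 'milk'] (min_width=11, slack=5)
Line 5: ['ocean', 'brick'] (min_width=11, slack=5)
Line 6: ['bedroom', 'keyboard'] (min_width=16, slack=0)
Line 7: ['umbrella', 'dust'] (min_width=13, slack=3)
Line 8: ['message', 'calendar'] (min_width=16, slack=0)

Answer: |my  vector  dust|
|python     storm|
|matrix ant stone|
|guitar      milk|
|ocean      brick|
|bedroom keyboard|
|umbrella    dust|
|message calendar|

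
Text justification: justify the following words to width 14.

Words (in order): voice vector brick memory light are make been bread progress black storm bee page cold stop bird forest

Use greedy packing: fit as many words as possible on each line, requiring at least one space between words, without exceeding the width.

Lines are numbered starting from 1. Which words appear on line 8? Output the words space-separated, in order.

Answer: forest

Derivation:
Line 1: ['voice', 'vector'] (min_width=12, slack=2)
Line 2: ['brick', 'memory'] (min_width=12, slack=2)
Line 3: ['light', 'are', 'make'] (min_width=14, slack=0)
Line 4: ['been', 'bread'] (min_width=10, slack=4)
Line 5: ['progress', 'black'] (min_width=14, slack=0)
Line 6: ['storm', 'bee', 'page'] (min_width=14, slack=0)
Line 7: ['cold', 'stop', 'bird'] (min_width=14, slack=0)
Line 8: ['forest'] (min_width=6, slack=8)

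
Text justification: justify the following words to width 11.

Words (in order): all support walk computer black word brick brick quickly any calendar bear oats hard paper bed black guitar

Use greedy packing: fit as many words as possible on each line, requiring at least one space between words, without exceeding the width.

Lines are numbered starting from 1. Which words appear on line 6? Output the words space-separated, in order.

Answer: quickly any

Derivation:
Line 1: ['all', 'support'] (min_width=11, slack=0)
Line 2: ['walk'] (min_width=4, slack=7)
Line 3: ['computer'] (min_width=8, slack=3)
Line 4: ['black', 'word'] (min_width=10, slack=1)
Line 5: ['brick', 'brick'] (min_width=11, slack=0)
Line 6: ['quickly', 'any'] (min_width=11, slack=0)
Line 7: ['calendar'] (min_width=8, slack=3)
Line 8: ['bear', 'oats'] (min_width=9, slack=2)
Line 9: ['hard', 'paper'] (min_width=10, slack=1)
Line 10: ['bed', 'black'] (min_width=9, slack=2)
Line 11: ['guitar'] (min_width=6, slack=5)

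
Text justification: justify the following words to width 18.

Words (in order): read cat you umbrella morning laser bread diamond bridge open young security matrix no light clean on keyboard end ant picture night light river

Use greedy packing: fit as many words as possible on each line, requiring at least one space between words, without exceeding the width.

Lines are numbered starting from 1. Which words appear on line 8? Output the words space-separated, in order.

Answer: keyboard end ant

Derivation:
Line 1: ['read', 'cat', 'you'] (min_width=12, slack=6)
Line 2: ['umbrella', 'morning'] (min_width=16, slack=2)
Line 3: ['laser', 'bread'] (min_width=11, slack=7)
Line 4: ['diamond', 'bridge'] (min_width=14, slack=4)
Line 5: ['open', 'young'] (min_width=10, slack=8)
Line 6: ['security', 'matrix', 'no'] (min_width=18, slack=0)
Line 7: ['light', 'clean', 'on'] (min_width=14, slack=4)
Line 8: ['keyboard', 'end', 'ant'] (min_width=16, slack=2)
Line 9: ['picture', 'night'] (min_width=13, slack=5)
Line 10: ['light', 'river'] (min_width=11, slack=7)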